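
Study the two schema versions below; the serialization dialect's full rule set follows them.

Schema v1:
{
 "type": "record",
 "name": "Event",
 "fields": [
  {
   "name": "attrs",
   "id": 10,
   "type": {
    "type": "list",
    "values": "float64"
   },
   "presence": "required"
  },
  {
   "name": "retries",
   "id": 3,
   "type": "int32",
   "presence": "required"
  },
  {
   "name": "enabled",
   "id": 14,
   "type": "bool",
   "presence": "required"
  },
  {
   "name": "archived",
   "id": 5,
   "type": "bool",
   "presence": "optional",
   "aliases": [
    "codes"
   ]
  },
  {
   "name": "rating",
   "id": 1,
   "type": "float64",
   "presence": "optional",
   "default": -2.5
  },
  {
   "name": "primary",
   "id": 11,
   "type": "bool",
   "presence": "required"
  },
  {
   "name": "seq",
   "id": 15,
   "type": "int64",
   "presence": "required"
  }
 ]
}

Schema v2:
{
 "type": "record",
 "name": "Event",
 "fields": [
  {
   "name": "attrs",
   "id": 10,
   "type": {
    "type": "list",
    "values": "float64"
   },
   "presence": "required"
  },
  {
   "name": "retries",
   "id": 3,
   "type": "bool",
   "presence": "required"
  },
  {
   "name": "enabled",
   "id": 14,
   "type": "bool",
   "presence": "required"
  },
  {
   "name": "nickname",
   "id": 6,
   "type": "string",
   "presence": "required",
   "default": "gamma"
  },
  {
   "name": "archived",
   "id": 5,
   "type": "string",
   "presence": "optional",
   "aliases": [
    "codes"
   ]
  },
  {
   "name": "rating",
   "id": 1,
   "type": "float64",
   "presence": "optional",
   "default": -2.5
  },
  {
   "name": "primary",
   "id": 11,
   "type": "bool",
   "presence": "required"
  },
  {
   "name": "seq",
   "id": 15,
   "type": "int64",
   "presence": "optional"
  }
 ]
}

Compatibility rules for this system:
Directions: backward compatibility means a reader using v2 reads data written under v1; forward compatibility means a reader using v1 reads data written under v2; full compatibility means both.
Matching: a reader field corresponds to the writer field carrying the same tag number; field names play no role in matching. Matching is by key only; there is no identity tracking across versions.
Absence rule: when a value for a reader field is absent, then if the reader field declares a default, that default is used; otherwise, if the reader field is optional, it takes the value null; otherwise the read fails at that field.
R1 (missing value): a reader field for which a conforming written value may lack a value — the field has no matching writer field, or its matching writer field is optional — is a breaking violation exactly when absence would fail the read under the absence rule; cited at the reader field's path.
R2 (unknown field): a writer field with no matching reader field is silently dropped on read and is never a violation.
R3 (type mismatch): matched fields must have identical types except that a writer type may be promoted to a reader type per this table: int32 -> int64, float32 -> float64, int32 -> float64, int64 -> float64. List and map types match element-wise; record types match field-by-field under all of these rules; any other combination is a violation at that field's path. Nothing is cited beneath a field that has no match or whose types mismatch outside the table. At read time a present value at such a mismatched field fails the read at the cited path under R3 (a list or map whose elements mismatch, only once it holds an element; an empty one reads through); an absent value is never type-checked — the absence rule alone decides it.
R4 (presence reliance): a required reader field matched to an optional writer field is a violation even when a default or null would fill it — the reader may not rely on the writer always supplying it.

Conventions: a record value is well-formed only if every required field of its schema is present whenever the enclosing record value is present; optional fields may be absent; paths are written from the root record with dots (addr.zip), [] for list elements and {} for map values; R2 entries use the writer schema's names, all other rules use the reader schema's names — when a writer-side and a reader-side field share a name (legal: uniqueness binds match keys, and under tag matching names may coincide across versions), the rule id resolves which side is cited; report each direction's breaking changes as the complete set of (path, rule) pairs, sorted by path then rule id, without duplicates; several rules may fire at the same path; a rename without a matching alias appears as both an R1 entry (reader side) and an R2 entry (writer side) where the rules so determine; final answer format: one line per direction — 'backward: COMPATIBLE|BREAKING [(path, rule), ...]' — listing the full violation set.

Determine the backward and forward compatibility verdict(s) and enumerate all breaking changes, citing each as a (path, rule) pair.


arrows below run writer -> reader for Event
backward for Event (reader v2, writer v1):
  writer required, list<float64> -> list<float64>: reader attrs maps from writer attrs
  writer required, int32 -> bool: reader retries maps from writer retries
  writer required, bool -> bool: reader enabled maps from writer enabled
  nickname: no writer match
  writer optional, bool -> string: reader archived maps from writer archived
  writer optional, float64 -> float64: reader rating maps from writer rating
  writer required, bool -> bool: reader primary maps from writer primary
  writer required, int64 -> int64: reader seq maps from writer seq
  R3 fires at archived
  R3 fires at retries
  => backward: BREAKING (2)
forward for Event (reader v1, writer v2):
  writer required, list<float64> -> list<float64>: reader attrs maps from writer attrs
  writer required, bool -> int32: reader retries maps from writer retries
  writer required, bool -> bool: reader enabled maps from writer enabled
  writer optional, string -> bool: reader archived maps from writer archived
  writer optional, float64 -> float64: reader rating maps from writer rating
  writer required, bool -> bool: reader primary maps from writer primary
  writer optional, int64 -> int64: reader seq maps from writer seq
  writer field nickname has no reader counterpart
  R3 fires at archived
  R3 fires at retries
  R1 fires at seq
  R4 fires at seq
  => forward: BREAKING (4)

backward: BREAKING [(archived, R3), (retries, R3)]; forward: BREAKING [(archived, R3), (retries, R3), (seq, R1), (seq, R4)]


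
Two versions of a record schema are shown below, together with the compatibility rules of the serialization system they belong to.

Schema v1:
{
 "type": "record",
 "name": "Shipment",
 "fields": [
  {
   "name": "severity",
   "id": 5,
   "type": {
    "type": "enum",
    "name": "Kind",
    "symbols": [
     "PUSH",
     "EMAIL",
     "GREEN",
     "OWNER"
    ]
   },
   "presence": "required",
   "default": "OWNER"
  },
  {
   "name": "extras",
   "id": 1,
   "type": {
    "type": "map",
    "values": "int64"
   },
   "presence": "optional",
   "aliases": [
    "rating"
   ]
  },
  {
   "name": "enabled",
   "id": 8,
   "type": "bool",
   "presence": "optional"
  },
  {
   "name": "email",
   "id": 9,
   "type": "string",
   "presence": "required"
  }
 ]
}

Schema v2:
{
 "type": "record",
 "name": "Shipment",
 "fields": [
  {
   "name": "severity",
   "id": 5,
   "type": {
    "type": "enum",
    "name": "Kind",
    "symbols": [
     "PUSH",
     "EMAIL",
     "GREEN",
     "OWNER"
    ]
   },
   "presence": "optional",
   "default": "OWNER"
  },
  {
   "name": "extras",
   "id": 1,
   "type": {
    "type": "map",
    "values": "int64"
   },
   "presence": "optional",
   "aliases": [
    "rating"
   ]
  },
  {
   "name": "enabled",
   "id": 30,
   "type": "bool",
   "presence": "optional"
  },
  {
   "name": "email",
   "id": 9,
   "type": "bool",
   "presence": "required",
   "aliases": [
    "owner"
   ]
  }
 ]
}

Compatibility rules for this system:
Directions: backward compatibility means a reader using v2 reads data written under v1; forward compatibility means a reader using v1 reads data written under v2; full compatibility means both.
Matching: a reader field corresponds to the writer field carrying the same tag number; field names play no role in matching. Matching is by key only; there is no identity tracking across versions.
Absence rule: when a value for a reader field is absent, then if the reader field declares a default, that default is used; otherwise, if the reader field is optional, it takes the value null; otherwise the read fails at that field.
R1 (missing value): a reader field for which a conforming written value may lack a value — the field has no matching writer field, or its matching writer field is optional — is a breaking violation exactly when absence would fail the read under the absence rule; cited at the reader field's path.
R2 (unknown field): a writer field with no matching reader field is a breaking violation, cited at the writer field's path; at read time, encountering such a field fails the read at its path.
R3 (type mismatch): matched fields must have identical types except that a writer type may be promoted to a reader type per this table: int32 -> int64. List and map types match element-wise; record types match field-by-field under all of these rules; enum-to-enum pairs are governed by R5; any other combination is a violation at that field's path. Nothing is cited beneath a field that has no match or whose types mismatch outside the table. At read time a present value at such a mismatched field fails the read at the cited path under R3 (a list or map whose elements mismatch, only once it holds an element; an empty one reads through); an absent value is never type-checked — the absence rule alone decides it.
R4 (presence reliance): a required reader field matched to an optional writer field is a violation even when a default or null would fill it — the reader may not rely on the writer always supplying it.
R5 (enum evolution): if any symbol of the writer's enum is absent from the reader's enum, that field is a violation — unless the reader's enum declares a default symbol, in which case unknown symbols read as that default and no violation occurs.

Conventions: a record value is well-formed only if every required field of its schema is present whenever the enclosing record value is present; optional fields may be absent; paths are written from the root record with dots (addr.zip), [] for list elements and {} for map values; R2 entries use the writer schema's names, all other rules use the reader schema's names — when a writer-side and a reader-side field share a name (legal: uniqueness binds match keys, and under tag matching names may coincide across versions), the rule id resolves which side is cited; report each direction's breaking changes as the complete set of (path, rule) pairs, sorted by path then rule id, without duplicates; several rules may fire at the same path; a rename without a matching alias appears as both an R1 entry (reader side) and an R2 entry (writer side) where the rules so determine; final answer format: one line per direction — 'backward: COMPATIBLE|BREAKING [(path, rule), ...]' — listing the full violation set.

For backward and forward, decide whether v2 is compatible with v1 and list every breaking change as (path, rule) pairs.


the writer's type comes first in each Shipment pair
backward for Shipment (reader v2, writer v1):
  severity <- severity (Kind -> Kind, writer required)
  extras <- extras (map<string, int64> -> map<string, int64>, writer optional)
  enabled has no writer counterpart
  email <- email (string -> bool, writer required)
  writer enabled: unknown to reader
  rule R3 violated at email
  rule R2 violated at enabled
  backward on Shipment therefore BREAKING (2)
forward for Shipment (reader v1, writer v2):
  severity <- severity (Kind -> Kind, writer optional)
  extras <- extras (map<string, int64> -> map<string, int64>, writer optional)
  enabled has no writer counterpart
  email <- email (bool -> string, writer required)
  writer enabled: unknown to reader
  rule R3 violated at email
  rule R2 violated at enabled
  rule R4 violated at severity
  forward on Shipment therefore BREAKING (3)

backward: BREAKING [(email, R3), (enabled, R2)]; forward: BREAKING [(email, R3), (enabled, R2), (severity, R4)]


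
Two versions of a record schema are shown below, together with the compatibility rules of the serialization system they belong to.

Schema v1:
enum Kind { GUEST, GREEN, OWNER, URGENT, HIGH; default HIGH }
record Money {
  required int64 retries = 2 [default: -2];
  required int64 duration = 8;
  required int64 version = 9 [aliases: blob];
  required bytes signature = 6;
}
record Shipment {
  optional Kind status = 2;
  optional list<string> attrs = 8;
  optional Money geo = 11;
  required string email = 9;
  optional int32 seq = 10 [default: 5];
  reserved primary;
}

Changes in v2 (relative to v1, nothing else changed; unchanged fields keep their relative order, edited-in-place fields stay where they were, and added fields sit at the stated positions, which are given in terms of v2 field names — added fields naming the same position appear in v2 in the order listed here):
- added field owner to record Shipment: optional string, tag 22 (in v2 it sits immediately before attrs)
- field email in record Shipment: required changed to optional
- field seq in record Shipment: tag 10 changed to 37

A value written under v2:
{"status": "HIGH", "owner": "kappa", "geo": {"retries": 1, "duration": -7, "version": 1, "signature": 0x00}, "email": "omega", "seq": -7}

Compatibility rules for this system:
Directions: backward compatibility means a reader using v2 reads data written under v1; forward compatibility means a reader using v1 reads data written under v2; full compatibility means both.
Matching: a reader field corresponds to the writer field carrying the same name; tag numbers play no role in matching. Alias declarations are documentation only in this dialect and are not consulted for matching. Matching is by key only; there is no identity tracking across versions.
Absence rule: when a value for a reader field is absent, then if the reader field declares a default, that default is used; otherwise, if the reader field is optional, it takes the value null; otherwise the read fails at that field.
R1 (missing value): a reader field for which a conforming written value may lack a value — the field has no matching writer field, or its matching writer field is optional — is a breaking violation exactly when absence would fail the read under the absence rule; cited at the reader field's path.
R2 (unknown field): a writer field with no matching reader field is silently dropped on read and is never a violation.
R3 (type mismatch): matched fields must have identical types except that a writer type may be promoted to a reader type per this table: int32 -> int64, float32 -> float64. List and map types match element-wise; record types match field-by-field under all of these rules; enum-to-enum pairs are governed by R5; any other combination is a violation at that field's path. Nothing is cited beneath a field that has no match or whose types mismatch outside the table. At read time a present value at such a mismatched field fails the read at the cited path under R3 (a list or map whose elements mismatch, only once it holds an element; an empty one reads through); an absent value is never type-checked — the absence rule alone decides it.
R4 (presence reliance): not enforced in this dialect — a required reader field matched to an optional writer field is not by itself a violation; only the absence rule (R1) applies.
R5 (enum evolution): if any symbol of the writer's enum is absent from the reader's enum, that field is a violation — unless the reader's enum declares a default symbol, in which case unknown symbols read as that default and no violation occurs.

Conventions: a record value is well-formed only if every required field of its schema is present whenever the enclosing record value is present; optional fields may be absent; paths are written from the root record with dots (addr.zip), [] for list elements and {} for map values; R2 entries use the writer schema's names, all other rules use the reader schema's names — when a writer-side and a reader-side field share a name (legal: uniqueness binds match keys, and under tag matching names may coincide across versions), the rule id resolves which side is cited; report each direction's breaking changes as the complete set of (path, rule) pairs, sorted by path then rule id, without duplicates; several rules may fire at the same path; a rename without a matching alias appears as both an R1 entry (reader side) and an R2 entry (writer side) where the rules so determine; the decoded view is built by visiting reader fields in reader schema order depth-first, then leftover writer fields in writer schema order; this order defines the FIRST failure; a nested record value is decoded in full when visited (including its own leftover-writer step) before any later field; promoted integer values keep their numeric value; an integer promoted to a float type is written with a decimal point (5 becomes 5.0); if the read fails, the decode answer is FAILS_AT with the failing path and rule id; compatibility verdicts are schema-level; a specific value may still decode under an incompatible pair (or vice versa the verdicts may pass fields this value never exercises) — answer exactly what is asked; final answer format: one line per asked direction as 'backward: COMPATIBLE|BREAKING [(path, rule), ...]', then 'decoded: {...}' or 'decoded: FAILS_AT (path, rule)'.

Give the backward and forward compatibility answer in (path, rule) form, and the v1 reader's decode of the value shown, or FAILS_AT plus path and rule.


backward: COMPATIBLE []; forward: BREAKING [(email, R1)]; decoded: {"status": "HIGH", "attrs": null, "geo": {"retries": 1, "duration": -7, "version": 1, "signature": 0x00}, "email": "omega", "seq": -7}

arrows below run writer -> reader for Shipment
backward on Shipment — v2 reading data written by v1:
  status: paired with writer status (Kind -> Kind; writer optional)
  owner: no writer-side match
  attrs: paired with writer attrs (list<string> -> list<string>; writer optional)
  geo: paired with writer geo (Money -> Money; writer optional)
  email: paired with writer email (string -> string; writer required)
  seq: paired with writer seq (int32 -> int32; writer optional)
  geo.retries: paired with writer geo.retries (int64 -> int64; writer required)
  geo.duration: paired with writer geo.duration (int64 -> int64; writer required)
  geo.version: paired with writer geo.version (int64 -> int64; writer required)
  geo.signature: paired with writer geo.signature (bytes -> bytes; writer required)
  => backward: COMPATIBLE
forward on Shipment — v1 reading data written by v2:
  status: paired with writer status (Kind -> Kind; writer optional)
  attrs: paired with writer attrs (list<string> -> list<string>; writer optional)
  geo: paired with writer geo (Money -> Money; writer optional)
  email: paired with writer email (string -> string; writer optional)
  seq: paired with writer seq (int32 -> int32; writer optional)
  leftover writer field: owner
  geo.retries: paired with writer geo.retries (int64 -> int64; writer required)
  geo.duration: paired with writer geo.duration (int64 -> int64; writer required)
  geo.version: paired with writer geo.version (int64 -> int64; writer required)
  geo.signature: paired with writer geo.signature (bytes -> bytes; writer required)
  violation R1 at email
  => forward verdict for Shipment: BREAKING, 1 violation(s)
decode walk for Shipment under reader schema v1:
  status := "HIGH"
  attrs := null (not supplied -> null)
  geo.retries := 1
  geo.duration := -7
  geo.version := 1
  geo.signature := 0x00
  email := "omega"
  seq := -7
  writer owner: unmatched, discarded
  => decoded: {"status": "HIGH", "attrs": null, "geo": {"retries": 1, "duration": -7, "version": 1, "signature": 0x00}, "email": "omega", "seq": -7}


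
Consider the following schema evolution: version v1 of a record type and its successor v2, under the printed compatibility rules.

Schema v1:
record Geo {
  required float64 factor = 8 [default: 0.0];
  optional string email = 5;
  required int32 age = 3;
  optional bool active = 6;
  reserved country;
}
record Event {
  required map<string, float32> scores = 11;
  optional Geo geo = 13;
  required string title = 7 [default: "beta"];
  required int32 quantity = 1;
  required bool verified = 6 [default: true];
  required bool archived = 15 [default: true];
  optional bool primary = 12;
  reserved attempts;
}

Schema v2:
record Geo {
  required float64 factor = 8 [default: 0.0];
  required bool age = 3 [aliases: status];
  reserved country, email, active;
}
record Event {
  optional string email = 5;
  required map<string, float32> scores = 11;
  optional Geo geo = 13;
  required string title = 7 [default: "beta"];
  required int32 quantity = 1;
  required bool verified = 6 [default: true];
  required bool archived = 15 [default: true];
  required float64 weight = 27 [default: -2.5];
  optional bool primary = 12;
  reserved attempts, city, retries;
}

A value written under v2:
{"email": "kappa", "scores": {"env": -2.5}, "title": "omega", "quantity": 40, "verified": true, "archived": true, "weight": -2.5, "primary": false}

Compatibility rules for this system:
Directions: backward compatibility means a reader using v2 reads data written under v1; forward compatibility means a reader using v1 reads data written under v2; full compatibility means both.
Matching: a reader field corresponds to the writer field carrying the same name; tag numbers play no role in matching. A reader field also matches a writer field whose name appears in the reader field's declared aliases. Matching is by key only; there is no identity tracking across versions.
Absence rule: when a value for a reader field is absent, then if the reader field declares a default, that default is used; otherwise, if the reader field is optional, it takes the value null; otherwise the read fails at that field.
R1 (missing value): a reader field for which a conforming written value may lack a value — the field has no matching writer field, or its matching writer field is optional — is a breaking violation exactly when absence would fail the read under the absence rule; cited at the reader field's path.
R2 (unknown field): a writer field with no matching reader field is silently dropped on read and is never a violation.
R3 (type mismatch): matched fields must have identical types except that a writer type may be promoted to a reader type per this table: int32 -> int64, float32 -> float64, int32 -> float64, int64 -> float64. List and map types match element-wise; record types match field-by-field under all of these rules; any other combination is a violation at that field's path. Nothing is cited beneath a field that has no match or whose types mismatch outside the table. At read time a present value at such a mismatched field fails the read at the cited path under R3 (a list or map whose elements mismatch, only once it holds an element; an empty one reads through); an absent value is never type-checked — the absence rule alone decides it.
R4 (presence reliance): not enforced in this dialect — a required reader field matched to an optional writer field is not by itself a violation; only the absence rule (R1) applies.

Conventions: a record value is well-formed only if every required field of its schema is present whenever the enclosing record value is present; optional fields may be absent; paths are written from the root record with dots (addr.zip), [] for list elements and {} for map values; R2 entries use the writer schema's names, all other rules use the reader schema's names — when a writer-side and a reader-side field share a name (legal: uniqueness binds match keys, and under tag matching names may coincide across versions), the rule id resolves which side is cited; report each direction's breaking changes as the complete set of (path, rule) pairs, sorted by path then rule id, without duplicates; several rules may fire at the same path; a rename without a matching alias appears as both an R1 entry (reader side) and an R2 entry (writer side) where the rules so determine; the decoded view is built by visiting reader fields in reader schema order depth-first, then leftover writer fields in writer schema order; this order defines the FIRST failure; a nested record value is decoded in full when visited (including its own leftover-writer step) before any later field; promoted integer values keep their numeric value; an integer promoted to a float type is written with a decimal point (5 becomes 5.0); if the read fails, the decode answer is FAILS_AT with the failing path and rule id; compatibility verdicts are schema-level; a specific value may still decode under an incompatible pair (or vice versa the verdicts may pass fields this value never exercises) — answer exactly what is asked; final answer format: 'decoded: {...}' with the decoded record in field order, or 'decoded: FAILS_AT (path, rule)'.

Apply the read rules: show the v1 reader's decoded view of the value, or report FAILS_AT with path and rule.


decoded: {"scores": {"env": -2.5}, "geo": null, "title": "omega", "quantity": 40, "verified": true, "archived": true, "primary": false}

arrows below run writer -> reader for Event
decoding the Event value with the v1 reader:
  scores := {"env": -2.5}
  geo := null (absent, optional -> null)
  title := "omega"
  quantity := 40
  verified := true
  archived := true
  primary := false
  writer email: unknown -> dropped
  writer weight: unknown -> dropped
  => decoded: {"scores": {"env": -2.5}, "geo": null, "title": "omega", "quantity": 40, "verified": true, "archived": true, "primary": false}
ruling out the remaining Event differences:
  removed field email from record Geo (its key "email" joins the reserved list) -> inert under this dialect — no rule fires on Event and the result does not move
  removed field active from record Geo (its key "active" joins the reserved list) -> inert under this dialect — no rule fires on Event and the result does not move
  added field email to record Event: optional string, tag 5 (in v2 it sits immediately before scores) -> inert under this dialect — no rule fires on Event and the result does not move
  field age in record Geo: type int32 changed to bool -> matters for Event compatibility verdicts, not for this value's decode
  added field weight to record Event: required float64, tag 27, default -2.5 (in v2 it sits immediately before primary) -> inert under this dialect — no rule fires on Event and the result does not move


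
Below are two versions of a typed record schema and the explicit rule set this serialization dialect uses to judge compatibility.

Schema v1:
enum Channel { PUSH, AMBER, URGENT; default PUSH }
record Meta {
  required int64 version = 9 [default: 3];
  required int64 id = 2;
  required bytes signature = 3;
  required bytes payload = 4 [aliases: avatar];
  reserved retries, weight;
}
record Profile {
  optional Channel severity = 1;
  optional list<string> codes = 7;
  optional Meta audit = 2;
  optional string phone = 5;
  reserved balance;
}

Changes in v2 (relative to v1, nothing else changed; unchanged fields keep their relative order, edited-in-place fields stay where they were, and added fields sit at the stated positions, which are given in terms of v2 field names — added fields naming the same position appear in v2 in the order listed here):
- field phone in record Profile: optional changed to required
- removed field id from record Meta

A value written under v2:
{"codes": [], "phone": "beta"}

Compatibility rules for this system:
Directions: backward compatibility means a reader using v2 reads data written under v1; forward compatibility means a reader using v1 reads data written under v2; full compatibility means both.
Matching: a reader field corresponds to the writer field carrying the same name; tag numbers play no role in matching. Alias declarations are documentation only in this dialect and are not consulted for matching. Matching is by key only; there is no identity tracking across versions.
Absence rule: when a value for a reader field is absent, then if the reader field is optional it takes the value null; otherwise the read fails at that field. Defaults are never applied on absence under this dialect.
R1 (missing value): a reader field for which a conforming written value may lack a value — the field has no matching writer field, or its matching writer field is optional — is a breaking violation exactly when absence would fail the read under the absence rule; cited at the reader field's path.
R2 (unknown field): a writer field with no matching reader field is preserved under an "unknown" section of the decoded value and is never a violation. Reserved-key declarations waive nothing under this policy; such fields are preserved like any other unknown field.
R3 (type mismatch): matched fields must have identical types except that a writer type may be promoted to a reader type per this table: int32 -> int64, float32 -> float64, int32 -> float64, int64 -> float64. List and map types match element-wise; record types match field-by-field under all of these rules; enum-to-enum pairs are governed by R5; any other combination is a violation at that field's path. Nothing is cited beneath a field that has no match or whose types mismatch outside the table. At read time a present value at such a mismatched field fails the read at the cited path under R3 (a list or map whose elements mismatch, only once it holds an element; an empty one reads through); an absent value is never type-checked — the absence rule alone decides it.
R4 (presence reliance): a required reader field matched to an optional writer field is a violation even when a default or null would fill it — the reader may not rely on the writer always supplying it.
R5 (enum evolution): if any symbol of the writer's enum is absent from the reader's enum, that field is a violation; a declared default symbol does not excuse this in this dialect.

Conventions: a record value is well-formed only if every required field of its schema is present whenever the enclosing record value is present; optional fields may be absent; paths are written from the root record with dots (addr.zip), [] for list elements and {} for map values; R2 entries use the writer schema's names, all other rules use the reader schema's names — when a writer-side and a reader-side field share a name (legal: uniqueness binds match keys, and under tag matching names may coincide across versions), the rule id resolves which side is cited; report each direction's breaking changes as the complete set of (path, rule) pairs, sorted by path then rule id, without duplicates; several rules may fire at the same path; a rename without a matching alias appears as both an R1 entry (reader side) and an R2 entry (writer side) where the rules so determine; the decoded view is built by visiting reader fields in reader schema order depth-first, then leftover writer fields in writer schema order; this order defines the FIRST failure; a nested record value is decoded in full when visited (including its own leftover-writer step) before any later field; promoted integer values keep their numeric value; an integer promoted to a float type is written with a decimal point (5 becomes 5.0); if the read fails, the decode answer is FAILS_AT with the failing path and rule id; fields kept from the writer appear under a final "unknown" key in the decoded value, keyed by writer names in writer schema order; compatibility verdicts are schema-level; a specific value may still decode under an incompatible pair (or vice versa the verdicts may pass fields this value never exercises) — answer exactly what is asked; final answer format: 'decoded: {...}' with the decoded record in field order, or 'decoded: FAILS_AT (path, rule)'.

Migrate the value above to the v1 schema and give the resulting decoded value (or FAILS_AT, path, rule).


decoded: {"severity": null, "codes": [], "audit": null, "phone": "beta"}

the writer's type comes first in each Profile pair
decode walk for Profile under reader schema v1:
  severity := null (absent, optional -> null)
  codes := []
  audit := null (absent, optional -> null)
  phone := "beta"
  => decoded: {"severity": null, "codes": [], "audit": null, "phone": "beta"}
the other Profile changes do not affect what is asked:
  field phone in record Profile: optional changed to required -> changes Profile's schema-level verdicts only — the decode of this value is the same
  removed field id from record Meta -> changes Profile's schema-level verdicts only — the decode of this value is the same


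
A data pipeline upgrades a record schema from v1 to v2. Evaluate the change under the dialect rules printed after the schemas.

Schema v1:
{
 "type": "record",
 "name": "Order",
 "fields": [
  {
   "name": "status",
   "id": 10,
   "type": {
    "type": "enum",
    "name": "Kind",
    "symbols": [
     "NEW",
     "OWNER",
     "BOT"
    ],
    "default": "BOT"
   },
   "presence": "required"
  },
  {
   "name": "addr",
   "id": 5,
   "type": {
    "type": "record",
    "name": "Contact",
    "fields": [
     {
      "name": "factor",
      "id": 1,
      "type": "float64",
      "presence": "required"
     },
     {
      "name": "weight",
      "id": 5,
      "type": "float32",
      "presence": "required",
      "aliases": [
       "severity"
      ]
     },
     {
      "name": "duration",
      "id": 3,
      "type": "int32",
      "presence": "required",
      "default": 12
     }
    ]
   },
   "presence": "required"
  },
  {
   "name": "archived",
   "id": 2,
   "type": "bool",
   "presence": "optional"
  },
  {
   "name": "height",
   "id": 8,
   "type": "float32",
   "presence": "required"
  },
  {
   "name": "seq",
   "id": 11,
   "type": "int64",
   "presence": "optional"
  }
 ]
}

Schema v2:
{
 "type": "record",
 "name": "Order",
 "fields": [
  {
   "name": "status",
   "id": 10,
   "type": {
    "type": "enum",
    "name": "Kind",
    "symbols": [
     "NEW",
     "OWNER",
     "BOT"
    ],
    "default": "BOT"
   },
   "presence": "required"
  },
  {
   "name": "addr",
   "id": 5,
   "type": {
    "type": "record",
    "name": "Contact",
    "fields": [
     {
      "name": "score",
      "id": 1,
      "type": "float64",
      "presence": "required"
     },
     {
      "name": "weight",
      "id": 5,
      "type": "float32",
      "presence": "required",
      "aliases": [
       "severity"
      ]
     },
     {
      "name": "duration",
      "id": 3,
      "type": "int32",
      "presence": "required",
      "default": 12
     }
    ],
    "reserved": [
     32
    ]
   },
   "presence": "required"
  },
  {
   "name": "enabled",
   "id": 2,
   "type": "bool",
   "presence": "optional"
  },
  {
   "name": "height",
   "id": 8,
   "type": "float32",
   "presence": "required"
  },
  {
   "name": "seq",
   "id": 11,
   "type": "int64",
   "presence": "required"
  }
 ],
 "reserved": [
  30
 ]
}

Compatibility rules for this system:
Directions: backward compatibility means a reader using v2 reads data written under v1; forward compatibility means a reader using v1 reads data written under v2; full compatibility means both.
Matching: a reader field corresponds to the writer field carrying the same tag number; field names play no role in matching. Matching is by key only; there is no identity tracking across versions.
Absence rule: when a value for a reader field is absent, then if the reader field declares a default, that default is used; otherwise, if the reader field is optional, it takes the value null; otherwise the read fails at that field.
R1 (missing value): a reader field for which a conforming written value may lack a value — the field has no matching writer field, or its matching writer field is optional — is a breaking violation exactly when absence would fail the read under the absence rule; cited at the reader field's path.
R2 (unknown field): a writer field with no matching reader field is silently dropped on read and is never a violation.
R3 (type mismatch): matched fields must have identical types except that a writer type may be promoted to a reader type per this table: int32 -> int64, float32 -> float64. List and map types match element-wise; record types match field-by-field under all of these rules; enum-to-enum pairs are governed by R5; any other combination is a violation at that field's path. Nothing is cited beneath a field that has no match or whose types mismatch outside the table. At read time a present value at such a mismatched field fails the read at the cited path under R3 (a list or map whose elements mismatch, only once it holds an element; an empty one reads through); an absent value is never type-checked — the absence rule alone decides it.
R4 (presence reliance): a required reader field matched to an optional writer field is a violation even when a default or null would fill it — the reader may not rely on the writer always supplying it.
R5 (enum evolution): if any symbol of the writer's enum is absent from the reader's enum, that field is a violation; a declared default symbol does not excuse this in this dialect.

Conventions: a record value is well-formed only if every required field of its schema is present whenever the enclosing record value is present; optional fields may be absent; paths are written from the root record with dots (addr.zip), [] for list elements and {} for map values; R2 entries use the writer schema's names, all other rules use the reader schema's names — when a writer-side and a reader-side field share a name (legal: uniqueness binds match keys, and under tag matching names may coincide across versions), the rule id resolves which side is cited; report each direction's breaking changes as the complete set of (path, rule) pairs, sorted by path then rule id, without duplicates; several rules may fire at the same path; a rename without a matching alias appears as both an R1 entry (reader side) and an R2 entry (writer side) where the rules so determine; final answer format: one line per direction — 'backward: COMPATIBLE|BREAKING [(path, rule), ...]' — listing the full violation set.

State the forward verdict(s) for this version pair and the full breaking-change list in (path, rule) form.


the writer's type comes first in each Order pair
forward for Order (reader v1, writer v2):
  status: paired with writer status (Kind -> Kind; writer required)
  addr: paired with writer addr (Contact -> Contact; writer required)
  archived: paired with writer enabled (bool -> bool; writer optional)
  height: paired with writer height (float32 -> float32; writer required)
  seq: paired with writer seq (int64 -> int64; writer required)
  addr.factor: paired with writer addr.score (float64 -> float64; writer required)
  addr.weight: paired with writer addr.weight (float32 -> float32; writer required)
  addr.duration: paired with writer addr.duration (int32 -> int32; writer required)
  => forward verdict for Order: COMPATIBLE, no violations
remaining Order differences; none change what is asked:
  renamed field factor to score in record Contact -> triggers nothing under Order's printed rules — same verdict
  renamed field archived to enabled in record Order -> triggers nothing under Order's printed rules — same verdict
  field seq in record Order: optional changed to required -> affects backward compatibility only, which is not asked

forward: COMPATIBLE []


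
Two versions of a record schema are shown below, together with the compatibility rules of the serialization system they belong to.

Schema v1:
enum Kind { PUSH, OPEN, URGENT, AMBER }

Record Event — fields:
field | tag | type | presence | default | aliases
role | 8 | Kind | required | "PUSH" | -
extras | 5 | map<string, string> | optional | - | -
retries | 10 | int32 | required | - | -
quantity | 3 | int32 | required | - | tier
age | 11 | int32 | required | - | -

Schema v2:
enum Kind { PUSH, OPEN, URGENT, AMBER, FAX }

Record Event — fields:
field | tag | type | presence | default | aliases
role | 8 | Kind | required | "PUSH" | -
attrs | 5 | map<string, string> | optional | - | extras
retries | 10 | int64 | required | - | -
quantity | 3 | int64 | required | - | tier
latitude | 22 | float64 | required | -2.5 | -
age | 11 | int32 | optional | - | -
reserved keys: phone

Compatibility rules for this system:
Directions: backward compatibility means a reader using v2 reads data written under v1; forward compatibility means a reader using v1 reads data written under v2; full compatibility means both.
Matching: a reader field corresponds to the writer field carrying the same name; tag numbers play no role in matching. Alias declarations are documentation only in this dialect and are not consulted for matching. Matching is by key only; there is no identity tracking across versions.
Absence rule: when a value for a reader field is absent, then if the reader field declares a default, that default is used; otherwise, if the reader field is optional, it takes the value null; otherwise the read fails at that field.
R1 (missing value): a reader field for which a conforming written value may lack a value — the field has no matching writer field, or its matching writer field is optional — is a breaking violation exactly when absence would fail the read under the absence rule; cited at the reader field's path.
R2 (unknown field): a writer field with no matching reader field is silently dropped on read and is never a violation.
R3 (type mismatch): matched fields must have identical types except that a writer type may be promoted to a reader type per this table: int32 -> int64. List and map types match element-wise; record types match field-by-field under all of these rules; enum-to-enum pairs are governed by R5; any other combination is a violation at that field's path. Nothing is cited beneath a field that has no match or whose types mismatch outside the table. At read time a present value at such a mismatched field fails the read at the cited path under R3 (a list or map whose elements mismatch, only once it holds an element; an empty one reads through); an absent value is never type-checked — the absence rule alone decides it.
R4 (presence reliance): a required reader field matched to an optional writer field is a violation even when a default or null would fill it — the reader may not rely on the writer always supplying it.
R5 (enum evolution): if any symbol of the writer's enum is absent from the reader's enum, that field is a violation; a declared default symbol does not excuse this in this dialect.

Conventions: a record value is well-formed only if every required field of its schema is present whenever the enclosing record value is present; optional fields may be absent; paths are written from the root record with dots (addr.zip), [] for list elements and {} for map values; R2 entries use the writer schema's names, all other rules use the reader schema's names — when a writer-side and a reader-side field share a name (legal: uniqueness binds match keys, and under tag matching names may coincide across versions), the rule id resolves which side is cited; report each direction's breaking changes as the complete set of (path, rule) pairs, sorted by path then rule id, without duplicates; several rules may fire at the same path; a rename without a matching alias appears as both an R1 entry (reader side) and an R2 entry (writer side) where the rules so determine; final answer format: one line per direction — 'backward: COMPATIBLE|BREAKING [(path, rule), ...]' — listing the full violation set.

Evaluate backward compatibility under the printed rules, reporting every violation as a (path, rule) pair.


in Event below, arrows point writer -> reader
backward pass over Event, reader schema v2, writer schema v1:
  role: paired with writer role (Kind -> Kind; writer required)
  attrs: no writer-side match
  retries: paired with writer retries (int32 -> int64; writer required)
  quantity: paired with writer quantity (int32 -> int64; writer required)
  latitude: no writer-side match
  age: paired with writer age (int32 -> int32; writer required)
  writer extras: unknown to reader
  => backward verdict for Event: COMPATIBLE, no violations
checking off the Event differences that do not matter here:
  added field latitude to record Event: required float64, tag 22, default -2.5 (in v2 it sits immediately before age) -> fires no rule on Event, leaving the asked answer as it is
  field quantity in record Event: type int32 changed to int64 -> matters only for Event's forward compatibility — outside the asked direction
  enum Kind (field role in record Event): symbol FAX added -> matters only for Event's forward compatibility — outside the asked direction
  field age in record Event: required changed to optional -> matters only for Event's forward compatibility — outside the asked direction
  field retries in record Event: type int32 changed to int64 -> matters only for Event's forward compatibility — outside the asked direction
  renamed field extras to attrs in record Event (alias extras declared on the renamed field) -> fires no rule on Event, leaving the asked answer as it is

backward: COMPATIBLE []
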